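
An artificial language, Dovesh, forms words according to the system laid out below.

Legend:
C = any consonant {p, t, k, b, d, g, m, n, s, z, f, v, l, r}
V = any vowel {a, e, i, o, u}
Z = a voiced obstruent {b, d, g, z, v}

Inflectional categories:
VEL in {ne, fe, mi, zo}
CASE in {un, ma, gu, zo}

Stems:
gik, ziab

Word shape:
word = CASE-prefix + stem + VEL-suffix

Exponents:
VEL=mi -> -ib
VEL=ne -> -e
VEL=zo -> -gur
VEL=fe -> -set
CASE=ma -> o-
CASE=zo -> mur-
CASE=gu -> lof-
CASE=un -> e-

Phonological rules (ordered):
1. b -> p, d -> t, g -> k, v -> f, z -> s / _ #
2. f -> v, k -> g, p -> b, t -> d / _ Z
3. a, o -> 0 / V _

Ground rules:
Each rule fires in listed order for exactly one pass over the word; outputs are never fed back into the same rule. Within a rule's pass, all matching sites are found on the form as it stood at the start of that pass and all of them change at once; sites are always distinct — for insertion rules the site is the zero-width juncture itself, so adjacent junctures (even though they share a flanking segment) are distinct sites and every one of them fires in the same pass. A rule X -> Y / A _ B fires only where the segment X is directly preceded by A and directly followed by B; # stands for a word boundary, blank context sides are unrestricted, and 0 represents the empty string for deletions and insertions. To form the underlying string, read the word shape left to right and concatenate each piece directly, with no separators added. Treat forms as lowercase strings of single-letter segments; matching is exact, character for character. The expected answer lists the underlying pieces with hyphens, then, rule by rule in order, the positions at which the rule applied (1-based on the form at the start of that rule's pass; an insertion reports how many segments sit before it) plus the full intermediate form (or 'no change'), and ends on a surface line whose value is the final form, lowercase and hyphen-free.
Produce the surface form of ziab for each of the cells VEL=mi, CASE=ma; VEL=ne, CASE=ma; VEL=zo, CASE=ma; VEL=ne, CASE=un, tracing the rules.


cell VEL=mi, CASE=ma:
underlying: o-ziab-ib
1. b -> p, d -> t, g -> k, v -> f, z -> s / _ #: fires at position(s) 7: oziabip
2. f -> v, k -> g, p -> b, t -> d / _ Z: no change
3. a, o -> 0 / V _: fires at position(s) 4: ozibip
surface: ozibip

cell VEL=ne, CASE=ma:
underlying: o-ziab-e
1. b -> p, d -> t, g -> k, v -> f, z -> s / _ #: no change
2. f -> v, k -> g, p -> b, t -> d / _ Z: no change
3. a, o -> 0 / V _: fires at position(s) 4: ozibe
surface: ozibe

cell VEL=zo, CASE=ma:
underlying: o-ziab-gur
1. b -> p, d -> t, g -> k, v -> f, z -> s / _ #: no change
2. f -> v, k -> g, p -> b, t -> d / _ Z: no change
3. a, o -> 0 / V _: fires at position(s) 4: ozibgur
surface: ozibgur

cell VEL=ne, CASE=un:
underlying: e-ziab-e
1. b -> p, d -> t, g -> k, v -> f, z -> s / _ #: no change
2. f -> v, k -> g, p -> b, t -> d / _ Z: no change
3. a, o -> 0 / V _: fires at position(s) 4: ezibe
surface: ezibe


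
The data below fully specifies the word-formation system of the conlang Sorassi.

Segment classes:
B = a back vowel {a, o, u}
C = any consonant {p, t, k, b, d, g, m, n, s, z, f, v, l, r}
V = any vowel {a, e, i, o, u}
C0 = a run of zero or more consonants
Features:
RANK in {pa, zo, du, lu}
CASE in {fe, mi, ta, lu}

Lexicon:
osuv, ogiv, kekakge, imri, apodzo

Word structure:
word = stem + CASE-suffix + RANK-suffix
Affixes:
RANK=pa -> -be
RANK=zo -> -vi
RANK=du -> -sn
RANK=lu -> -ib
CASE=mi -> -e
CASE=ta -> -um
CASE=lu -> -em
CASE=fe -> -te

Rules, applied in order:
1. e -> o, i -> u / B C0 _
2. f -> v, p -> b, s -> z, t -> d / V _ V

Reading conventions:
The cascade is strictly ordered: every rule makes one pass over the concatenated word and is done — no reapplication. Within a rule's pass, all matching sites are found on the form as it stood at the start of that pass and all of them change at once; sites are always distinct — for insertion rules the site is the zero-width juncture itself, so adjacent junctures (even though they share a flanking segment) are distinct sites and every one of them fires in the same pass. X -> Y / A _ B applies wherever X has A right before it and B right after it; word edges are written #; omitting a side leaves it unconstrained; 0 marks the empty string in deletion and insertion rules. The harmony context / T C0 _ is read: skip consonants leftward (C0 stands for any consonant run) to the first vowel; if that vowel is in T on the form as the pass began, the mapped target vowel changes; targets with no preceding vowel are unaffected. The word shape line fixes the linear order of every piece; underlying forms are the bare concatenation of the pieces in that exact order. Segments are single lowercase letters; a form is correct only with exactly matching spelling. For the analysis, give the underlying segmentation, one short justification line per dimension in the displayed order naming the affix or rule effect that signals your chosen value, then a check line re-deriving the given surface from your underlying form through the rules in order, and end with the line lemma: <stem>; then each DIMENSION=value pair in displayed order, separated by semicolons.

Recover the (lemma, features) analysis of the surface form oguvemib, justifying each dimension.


underlying: ogiv-em-ib
RANK=lu - signalled by the affix -ib
CASE=lu - signalled by the affix -em
check: ogivemib -> oguvemib -> oguvemib
lemma: ogiv; RANK=lu; CASE=lu


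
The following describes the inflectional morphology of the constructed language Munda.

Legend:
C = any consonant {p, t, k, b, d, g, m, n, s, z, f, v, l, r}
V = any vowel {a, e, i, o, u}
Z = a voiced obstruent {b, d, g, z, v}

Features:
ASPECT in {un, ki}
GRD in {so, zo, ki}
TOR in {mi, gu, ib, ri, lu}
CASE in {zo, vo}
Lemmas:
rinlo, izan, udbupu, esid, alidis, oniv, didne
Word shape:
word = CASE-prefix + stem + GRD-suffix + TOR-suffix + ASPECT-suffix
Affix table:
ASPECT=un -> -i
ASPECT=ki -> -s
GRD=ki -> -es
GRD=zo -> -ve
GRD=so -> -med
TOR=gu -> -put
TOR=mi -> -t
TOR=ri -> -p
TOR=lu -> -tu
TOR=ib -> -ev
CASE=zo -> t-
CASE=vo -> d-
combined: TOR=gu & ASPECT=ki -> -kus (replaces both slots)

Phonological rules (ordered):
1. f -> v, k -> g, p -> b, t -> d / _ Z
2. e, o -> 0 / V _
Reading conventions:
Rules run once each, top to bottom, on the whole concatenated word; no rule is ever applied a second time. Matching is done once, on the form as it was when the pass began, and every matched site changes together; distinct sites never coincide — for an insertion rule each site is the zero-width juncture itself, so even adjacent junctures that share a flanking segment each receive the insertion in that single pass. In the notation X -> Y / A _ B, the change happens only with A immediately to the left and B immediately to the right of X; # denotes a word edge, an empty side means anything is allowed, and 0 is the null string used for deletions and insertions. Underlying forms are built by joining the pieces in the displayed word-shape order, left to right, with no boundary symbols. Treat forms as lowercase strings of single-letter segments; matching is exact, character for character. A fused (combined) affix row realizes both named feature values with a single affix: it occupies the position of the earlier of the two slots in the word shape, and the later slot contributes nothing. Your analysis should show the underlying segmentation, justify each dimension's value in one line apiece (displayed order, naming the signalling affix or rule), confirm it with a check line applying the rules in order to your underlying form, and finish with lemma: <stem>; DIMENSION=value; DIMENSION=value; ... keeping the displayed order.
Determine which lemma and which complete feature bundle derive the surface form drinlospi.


underlying: d-rinlo-es-p-i
ASPECT=un - signalled by the affix -i
GRD=ki - signalled by the affix -es
TOR=ri - signalled by the affix -p
CASE=vo - signalled by the affix d-
check: drinloespi -> drinloespi -> drinlospi
lemma: rinlo; ASPECT=un; GRD=ki; TOR=ri; CASE=vo


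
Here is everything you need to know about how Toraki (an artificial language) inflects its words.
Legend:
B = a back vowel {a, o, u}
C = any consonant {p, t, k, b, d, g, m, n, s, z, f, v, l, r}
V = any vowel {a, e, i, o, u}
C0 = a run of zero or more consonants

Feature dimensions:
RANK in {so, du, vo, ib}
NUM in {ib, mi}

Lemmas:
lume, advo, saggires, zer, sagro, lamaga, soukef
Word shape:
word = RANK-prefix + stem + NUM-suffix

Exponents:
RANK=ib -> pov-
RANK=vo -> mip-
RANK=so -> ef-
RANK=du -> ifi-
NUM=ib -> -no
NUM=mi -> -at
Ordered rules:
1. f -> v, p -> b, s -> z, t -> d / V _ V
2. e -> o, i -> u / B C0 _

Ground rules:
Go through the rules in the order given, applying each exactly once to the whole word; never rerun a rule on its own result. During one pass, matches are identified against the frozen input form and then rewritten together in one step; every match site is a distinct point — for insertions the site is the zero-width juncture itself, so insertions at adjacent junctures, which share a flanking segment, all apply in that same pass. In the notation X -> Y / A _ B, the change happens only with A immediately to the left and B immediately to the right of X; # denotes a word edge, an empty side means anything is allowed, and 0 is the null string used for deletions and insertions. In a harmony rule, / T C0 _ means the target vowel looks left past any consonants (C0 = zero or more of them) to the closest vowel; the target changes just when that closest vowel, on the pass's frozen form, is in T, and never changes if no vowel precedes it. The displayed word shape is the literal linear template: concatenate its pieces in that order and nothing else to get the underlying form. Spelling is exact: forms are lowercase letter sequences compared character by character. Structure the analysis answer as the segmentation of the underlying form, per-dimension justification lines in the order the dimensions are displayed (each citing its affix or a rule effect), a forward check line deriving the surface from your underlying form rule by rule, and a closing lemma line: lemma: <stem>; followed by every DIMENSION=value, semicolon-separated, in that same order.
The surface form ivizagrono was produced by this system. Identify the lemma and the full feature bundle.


underlying: ifi-sagro-no
RANK=du - signalled by the affix ifi-
NUM=ib - signalled by the affix -no
check: ifisagrono -> ivizagrono -> ivizagrono
lemma: sagro; RANK=du; NUM=ib


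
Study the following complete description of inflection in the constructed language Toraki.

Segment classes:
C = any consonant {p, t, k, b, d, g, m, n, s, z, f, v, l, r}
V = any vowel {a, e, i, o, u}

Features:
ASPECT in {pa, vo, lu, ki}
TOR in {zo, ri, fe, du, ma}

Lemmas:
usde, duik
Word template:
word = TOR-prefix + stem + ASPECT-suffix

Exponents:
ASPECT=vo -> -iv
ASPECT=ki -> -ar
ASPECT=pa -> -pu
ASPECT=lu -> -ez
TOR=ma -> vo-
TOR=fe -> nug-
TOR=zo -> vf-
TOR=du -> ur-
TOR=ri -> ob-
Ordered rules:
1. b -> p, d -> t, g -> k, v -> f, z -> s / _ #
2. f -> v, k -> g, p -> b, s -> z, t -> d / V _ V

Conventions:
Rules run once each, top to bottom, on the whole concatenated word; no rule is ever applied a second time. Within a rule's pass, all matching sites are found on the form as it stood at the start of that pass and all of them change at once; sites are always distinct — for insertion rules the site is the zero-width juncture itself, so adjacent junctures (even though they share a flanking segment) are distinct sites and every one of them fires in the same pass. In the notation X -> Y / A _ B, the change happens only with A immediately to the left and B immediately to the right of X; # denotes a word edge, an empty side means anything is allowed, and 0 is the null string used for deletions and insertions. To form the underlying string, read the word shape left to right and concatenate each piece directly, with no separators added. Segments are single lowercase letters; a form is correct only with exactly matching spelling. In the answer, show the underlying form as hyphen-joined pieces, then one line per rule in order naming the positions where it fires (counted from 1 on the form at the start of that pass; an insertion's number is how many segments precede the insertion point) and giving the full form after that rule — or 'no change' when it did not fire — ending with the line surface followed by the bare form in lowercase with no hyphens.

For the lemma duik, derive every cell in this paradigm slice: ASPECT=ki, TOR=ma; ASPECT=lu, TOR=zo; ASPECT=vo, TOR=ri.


cell ASPECT=ki, TOR=ma:
underlying: vo-duik-ar
1. b -> p, d -> t, g -> k, v -> f, z -> s / _ #: no change
2. f -> v, k -> g, p -> b, s -> z, t -> d / V _ V: fires at position(s) 6: voduigar
surface: voduigar

cell ASPECT=lu, TOR=zo:
underlying: vf-duik-ez
1. b -> p, d -> t, g -> k, v -> f, z -> s / _ #: fires at position(s) 8: vfduikes
2. f -> v, k -> g, p -> b, s -> z, t -> d / V _ V: fires at position(s) 6: vfduiges
surface: vfduiges

cell ASPECT=vo, TOR=ri:
underlying: ob-duik-iv
1. b -> p, d -> t, g -> k, v -> f, z -> s / _ #: fires at position(s) 8: obduikif
2. f -> v, k -> g, p -> b, s -> z, t -> d / V _ V: fires at position(s) 6: obduigif
surface: obduigif


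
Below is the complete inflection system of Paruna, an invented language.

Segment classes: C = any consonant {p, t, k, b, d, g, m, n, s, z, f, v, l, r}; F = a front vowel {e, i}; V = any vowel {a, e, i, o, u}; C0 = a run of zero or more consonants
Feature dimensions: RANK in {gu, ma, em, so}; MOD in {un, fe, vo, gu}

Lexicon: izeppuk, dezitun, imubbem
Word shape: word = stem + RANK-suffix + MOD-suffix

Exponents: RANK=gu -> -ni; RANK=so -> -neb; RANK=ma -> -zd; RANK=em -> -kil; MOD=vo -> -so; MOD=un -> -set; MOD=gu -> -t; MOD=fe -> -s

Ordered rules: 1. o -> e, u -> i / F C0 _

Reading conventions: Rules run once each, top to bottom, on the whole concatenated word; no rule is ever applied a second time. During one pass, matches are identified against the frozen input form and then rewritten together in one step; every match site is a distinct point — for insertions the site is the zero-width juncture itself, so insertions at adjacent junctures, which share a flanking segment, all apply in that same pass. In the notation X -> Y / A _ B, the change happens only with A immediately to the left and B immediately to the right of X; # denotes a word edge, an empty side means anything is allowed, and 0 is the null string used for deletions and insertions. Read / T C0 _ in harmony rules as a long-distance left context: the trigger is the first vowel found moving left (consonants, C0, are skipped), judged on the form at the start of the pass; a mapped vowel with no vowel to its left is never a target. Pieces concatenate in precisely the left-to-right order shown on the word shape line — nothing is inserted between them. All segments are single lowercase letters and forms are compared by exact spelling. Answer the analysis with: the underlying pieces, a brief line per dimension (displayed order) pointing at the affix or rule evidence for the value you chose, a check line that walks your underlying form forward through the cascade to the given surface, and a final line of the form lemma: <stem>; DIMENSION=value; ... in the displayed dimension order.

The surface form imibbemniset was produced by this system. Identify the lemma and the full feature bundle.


underlying: imubbem-ni-set
RANK=gu - signalled by the affix -ni
MOD=un - signalled by the affix -set
check: imubbemniset -> imibbemniset
lemma: imubbem; RANK=gu; MOD=un


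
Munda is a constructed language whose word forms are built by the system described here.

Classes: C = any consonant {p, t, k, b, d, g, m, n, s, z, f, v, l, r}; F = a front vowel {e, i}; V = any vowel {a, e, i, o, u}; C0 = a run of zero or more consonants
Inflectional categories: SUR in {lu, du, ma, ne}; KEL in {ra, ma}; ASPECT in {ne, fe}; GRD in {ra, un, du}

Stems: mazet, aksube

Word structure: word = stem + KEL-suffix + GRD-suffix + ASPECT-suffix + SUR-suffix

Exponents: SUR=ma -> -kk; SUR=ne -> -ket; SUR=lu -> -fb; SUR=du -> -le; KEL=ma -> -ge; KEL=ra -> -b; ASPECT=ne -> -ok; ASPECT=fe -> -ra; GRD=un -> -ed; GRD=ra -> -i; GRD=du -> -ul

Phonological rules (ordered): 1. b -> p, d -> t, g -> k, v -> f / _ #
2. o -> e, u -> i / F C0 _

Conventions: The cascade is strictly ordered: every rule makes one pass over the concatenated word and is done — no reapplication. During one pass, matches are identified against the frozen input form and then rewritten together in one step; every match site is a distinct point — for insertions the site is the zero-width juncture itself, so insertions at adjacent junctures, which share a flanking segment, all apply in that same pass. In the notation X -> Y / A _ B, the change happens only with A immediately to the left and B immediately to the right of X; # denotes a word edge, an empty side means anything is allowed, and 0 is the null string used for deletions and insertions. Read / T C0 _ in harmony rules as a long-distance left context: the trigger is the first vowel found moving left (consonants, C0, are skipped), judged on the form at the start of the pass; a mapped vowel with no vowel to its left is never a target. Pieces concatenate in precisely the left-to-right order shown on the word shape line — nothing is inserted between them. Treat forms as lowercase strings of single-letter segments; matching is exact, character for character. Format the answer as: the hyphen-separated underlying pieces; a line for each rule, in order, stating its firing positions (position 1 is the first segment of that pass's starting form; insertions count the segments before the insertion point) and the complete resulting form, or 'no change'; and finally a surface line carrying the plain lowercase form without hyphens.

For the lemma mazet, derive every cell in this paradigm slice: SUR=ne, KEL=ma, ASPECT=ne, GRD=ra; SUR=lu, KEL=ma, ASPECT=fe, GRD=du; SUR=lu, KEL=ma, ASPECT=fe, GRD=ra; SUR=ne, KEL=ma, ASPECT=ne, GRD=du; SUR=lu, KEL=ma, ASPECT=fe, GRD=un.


cell SUR=ne, KEL=ma, ASPECT=ne, GRD=ra:
underlying: mazet-ge-i-ok-ket
1. b -> p, d -> t, g -> k, v -> f / _ #: no change
2. o -> e, u -> i / F C0 _: fires at position(s) 9: mazetgeiekket
surface: mazetgeiekket

cell SUR=lu, KEL=ma, ASPECT=fe, GRD=du:
underlying: mazet-ge-ul-ra-fb
1. b -> p, d -> t, g -> k, v -> f / _ #: fires at position(s) 13: mazetgeulrafp
2. o -> e, u -> i / F C0 _: fires at position(s) 8: mazetgeilrafp
surface: mazetgeilrafp

cell SUR=lu, KEL=ma, ASPECT=fe, GRD=ra:
underlying: mazet-ge-i-ra-fb
1. b -> p, d -> t, g -> k, v -> f / _ #: fires at position(s) 12: mazetgeirafp
2. o -> e, u -> i / F C0 _: no change
surface: mazetgeirafp

cell SUR=ne, KEL=ma, ASPECT=ne, GRD=du:
underlying: mazet-ge-ul-ok-ket
1. b -> p, d -> t, g -> k, v -> f / _ #: no change
2. o -> e, u -> i / F C0 _: fires at position(s) 8: mazetgeilokket
surface: mazetgeilokket

cell SUR=lu, KEL=ma, ASPECT=fe, GRD=un:
underlying: mazet-ge-ed-ra-fb
1. b -> p, d -> t, g -> k, v -> f / _ #: fires at position(s) 13: mazetgeedrafp
2. o -> e, u -> i / F C0 _: no change
surface: mazetgeedrafp


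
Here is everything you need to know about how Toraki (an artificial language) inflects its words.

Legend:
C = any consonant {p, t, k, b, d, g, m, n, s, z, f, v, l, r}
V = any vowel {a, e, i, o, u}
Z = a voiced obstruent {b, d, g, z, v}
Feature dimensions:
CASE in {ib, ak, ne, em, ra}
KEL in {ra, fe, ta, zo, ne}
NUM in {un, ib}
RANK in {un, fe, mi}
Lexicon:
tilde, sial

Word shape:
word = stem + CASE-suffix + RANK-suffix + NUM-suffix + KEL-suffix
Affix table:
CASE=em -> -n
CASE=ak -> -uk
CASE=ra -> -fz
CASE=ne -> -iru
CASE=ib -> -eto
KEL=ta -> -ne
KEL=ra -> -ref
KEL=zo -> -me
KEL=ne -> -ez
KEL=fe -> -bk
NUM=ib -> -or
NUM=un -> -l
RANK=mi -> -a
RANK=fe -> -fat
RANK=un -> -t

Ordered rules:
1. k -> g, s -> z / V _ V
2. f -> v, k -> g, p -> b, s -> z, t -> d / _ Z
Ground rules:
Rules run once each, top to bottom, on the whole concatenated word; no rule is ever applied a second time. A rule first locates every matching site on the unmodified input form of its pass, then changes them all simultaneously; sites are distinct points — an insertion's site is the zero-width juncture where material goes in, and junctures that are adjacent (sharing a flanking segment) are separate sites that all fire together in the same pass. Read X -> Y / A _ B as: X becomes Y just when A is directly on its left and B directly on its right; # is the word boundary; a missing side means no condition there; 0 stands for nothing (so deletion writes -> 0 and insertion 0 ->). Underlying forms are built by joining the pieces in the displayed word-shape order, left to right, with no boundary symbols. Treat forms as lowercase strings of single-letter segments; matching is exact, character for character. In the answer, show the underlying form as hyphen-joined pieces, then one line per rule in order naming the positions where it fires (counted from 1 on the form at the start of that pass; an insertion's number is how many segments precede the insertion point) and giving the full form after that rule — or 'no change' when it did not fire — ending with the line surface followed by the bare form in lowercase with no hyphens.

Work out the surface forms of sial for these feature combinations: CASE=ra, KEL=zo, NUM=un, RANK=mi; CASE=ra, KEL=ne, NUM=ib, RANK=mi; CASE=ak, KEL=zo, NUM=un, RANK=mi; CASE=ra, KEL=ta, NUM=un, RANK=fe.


cell CASE=ra, KEL=zo, NUM=un, RANK=mi:
underlying: sial-fz-a-l-me
1. k -> g, s -> z / V _ V: no change
2. f -> v, k -> g, p -> b, s -> z, t -> d / _ Z: fires at position(s) 5: sialvzalme
surface: sialvzalme

cell CASE=ra, KEL=ne, NUM=ib, RANK=mi:
underlying: sial-fz-a-or-ez
1. k -> g, s -> z / V _ V: no change
2. f -> v, k -> g, p -> b, s -> z, t -> d / _ Z: fires at position(s) 5: sialvzaorez
surface: sialvzaorez

cell CASE=ak, KEL=zo, NUM=un, RANK=mi:
underlying: sial-uk-a-l-me
1. k -> g, s -> z / V _ V: fires at position(s) 6: sialugalme
2. f -> v, k -> g, p -> b, s -> z, t -> d / _ Z: no change
surface: sialugalme

cell CASE=ra, KEL=ta, NUM=un, RANK=fe:
underlying: sial-fz-fat-l-ne
1. k -> g, s -> z / V _ V: no change
2. f -> v, k -> g, p -> b, s -> z, t -> d / _ Z: fires at position(s) 5: sialvzfatlne
surface: sialvzfatlne


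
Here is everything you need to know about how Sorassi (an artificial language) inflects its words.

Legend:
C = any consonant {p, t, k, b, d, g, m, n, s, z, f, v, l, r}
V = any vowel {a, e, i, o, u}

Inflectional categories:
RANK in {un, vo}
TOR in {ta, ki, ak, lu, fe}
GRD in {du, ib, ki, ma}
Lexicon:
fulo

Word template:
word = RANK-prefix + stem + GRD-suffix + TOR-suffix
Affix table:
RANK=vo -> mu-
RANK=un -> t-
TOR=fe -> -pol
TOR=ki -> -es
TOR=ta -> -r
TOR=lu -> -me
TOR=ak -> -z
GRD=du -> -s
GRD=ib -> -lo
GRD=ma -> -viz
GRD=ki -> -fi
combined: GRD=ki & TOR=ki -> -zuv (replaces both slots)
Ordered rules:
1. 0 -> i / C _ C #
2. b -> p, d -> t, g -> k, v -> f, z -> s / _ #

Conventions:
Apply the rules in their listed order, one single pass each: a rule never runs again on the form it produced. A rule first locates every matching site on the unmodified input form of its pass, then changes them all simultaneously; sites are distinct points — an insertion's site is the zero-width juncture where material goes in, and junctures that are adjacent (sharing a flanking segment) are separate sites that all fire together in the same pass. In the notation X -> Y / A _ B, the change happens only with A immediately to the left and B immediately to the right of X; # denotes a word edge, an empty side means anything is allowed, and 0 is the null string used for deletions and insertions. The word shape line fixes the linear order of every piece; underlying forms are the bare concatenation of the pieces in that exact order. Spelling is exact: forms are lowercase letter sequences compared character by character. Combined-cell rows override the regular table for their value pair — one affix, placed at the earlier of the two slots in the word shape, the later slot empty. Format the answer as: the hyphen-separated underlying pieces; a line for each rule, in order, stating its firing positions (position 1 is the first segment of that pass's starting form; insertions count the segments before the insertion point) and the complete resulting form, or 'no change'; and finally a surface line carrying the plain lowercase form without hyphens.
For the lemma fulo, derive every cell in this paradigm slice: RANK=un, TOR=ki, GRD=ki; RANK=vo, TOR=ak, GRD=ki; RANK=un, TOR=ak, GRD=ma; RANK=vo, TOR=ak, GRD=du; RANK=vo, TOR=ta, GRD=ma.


cell RANK=un, TOR=ki, GRD=ki:
underlying: t-fulo-zuv
1. 0 -> i / C _ C #: no change
2. b -> p, d -> t, g -> k, v -> f, z -> s / _ #: fires at position(s) 8: tfulozuf
surface: tfulozuf

cell RANK=vo, TOR=ak, GRD=ki:
underlying: mu-fulo-fi-z
1. 0 -> i / C _ C #: no change
2. b -> p, d -> t, g -> k, v -> f, z -> s / _ #: fires at position(s) 9: mufulofis
surface: mufulofis

cell RANK=un, TOR=ak, GRD=ma:
underlying: t-fulo-viz-z
1. 0 -> i / C _ C #: inserts after position(s) 8: tfuloviziz
2. b -> p, d -> t, g -> k, v -> f, z -> s / _ #: fires at position(s) 10: tfulovizis
surface: tfulovizis

cell RANK=vo, TOR=ak, GRD=du:
underlying: mu-fulo-s-z
1. 0 -> i / C _ C #: inserts after position(s) 7: mufulosiz
2. b -> p, d -> t, g -> k, v -> f, z -> s / _ #: fires at position(s) 9: mufulosis
surface: mufulosis

cell RANK=vo, TOR=ta, GRD=ma:
underlying: mu-fulo-viz-r
1. 0 -> i / C _ C #: inserts after position(s) 9: mufulovizir
2. b -> p, d -> t, g -> k, v -> f, z -> s / _ #: no change
surface: mufulovizir


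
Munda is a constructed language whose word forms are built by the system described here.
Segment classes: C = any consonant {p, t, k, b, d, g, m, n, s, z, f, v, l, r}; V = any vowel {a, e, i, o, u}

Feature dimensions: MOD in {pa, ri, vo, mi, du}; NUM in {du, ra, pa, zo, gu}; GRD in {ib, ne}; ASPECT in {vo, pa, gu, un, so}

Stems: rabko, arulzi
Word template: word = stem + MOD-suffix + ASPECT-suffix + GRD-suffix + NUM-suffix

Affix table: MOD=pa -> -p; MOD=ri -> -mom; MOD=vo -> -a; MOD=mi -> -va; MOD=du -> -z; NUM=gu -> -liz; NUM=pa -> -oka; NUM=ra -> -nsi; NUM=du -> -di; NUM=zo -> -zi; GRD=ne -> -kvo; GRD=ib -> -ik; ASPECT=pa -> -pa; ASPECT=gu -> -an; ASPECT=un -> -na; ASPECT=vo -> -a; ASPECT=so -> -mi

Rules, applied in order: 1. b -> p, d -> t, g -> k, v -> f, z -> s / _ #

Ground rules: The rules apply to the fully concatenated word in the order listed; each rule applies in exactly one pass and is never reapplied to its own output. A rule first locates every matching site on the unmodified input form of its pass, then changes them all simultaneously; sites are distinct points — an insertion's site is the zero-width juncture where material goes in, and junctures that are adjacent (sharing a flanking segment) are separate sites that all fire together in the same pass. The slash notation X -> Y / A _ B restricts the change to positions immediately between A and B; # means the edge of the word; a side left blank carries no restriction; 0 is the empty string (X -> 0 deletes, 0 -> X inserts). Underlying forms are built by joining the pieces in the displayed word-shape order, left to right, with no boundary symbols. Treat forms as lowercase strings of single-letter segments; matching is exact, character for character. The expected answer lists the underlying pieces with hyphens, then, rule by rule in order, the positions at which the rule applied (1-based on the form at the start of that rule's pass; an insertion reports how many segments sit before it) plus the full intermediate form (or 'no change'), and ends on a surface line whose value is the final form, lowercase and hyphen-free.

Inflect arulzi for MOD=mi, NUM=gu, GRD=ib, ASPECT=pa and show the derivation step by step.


underlying: arulzi-va-pa-ik-liz
1. b -> p, d -> t, g -> k, v -> f, z -> s / _ #: fires at position(s) 15: arulzivapaiklis
surface: arulzivapaiklis


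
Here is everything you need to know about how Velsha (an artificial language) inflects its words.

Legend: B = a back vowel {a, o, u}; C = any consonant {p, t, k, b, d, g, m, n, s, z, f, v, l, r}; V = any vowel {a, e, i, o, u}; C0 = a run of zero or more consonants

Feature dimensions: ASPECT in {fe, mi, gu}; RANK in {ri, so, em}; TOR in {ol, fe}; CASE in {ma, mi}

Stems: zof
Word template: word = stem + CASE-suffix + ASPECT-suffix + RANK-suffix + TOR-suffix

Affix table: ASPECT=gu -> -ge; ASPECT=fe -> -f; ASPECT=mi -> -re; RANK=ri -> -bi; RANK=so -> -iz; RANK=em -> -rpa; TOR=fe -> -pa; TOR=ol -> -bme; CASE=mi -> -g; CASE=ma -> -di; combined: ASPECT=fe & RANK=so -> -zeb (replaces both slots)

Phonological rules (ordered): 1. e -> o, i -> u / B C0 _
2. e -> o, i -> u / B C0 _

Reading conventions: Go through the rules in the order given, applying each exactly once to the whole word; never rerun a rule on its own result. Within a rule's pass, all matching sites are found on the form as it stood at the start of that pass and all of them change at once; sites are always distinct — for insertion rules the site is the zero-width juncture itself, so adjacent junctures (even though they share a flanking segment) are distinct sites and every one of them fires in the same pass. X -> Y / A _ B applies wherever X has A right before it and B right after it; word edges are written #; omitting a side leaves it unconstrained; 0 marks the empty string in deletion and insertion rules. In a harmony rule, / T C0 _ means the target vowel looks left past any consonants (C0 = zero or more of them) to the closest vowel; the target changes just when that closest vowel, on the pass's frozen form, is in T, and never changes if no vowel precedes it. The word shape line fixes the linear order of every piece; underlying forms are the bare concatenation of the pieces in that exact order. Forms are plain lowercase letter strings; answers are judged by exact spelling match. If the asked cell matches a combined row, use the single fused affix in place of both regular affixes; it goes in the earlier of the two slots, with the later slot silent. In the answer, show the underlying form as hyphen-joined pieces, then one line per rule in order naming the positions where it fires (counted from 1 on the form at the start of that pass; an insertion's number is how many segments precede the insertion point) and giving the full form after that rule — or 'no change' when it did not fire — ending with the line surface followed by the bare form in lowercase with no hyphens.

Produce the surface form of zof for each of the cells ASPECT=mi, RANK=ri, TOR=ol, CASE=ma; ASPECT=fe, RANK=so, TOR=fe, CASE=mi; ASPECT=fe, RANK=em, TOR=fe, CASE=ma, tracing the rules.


cell ASPECT=mi, RANK=ri, TOR=ol, CASE=ma:
underlying: zof-di-re-bi-bme
1. e -> o, i -> u / B C0 _: fires at position(s) 5: zofdurebibme
2. e -> o, i -> u / B C0 _: fires at position(s) 7: zofdurobibme
surface: zofdurobibme

cell ASPECT=fe, RANK=so, TOR=fe, CASE=mi:
underlying: zof-g-zeb-pa
1. e -> o, i -> u / B C0 _: fires at position(s) 6: zofgzobpa
2. e -> o, i -> u / B C0 _: no change
surface: zofgzobpa

cell ASPECT=fe, RANK=em, TOR=fe, CASE=ma:
underlying: zof-di-f-rpa-pa
1. e -> o, i -> u / B C0 _: fires at position(s) 5: zofdufrpapa
2. e -> o, i -> u / B C0 _: no change
surface: zofdufrpapa


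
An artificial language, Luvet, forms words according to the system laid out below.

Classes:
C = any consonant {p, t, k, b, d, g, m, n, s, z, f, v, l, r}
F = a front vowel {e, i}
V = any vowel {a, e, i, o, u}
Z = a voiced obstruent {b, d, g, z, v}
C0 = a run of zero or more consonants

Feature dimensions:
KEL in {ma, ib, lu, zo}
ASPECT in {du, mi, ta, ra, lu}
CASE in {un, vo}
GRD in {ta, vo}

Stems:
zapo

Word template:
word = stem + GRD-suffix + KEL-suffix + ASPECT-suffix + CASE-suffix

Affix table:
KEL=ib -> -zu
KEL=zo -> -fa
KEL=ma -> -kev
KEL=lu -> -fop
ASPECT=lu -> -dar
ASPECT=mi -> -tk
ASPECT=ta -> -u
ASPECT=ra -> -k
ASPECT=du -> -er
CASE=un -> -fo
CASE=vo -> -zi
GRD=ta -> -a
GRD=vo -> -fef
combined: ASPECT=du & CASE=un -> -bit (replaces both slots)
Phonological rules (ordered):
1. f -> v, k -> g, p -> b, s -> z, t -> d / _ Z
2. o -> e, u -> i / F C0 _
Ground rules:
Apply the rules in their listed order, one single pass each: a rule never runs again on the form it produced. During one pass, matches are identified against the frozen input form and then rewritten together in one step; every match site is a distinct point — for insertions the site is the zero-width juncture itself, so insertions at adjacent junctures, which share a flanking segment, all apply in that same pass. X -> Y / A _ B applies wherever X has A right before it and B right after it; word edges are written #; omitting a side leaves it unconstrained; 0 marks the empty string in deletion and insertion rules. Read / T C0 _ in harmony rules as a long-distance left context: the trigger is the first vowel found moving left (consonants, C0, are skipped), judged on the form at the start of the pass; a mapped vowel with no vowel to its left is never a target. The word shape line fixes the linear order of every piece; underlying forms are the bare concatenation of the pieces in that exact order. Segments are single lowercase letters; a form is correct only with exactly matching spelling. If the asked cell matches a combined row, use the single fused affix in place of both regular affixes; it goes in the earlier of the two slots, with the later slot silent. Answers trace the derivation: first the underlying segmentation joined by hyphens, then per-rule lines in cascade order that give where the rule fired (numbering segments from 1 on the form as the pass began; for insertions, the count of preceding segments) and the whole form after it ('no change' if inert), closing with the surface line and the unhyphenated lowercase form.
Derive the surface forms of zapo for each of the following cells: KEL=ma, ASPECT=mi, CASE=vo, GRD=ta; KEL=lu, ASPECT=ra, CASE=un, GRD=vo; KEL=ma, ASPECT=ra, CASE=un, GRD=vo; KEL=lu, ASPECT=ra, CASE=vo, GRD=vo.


cell KEL=ma, ASPECT=mi, CASE=vo, GRD=ta:
underlying: zapo-a-kev-tk-zi
1. f -> v, k -> g, p -> b, s -> z, t -> d / _ Z: fires at position(s) 10: zapoakevtgzi
2. o -> e, u -> i / F C0 _: no change
surface: zapoakevtgzi

cell KEL=lu, ASPECT=ra, CASE=un, GRD=vo:
underlying: zapo-fef-fop-k-fo
1. f -> v, k -> g, p -> b, s -> z, t -> d / _ Z: no change
2. o -> e, u -> i / F C0 _: fires at position(s) 9: zapofeffepkfo
surface: zapofeffepkfo

cell KEL=ma, ASPECT=ra, CASE=un, GRD=vo:
underlying: zapo-fef-kev-k-fo
1. f -> v, k -> g, p -> b, s -> z, t -> d / _ Z: no change
2. o -> e, u -> i / F C0 _: fires at position(s) 13: zapofefkevkfe
surface: zapofefkevkfe

cell KEL=lu, ASPECT=ra, CASE=vo, GRD=vo:
underlying: zapo-fef-fop-k-zi
1. f -> v, k -> g, p -> b, s -> z, t -> d / _ Z: fires at position(s) 11: zapofeffopgzi
2. o -> e, u -> i / F C0 _: fires at position(s) 9: zapofeffepgzi
surface: zapofeffepgzi


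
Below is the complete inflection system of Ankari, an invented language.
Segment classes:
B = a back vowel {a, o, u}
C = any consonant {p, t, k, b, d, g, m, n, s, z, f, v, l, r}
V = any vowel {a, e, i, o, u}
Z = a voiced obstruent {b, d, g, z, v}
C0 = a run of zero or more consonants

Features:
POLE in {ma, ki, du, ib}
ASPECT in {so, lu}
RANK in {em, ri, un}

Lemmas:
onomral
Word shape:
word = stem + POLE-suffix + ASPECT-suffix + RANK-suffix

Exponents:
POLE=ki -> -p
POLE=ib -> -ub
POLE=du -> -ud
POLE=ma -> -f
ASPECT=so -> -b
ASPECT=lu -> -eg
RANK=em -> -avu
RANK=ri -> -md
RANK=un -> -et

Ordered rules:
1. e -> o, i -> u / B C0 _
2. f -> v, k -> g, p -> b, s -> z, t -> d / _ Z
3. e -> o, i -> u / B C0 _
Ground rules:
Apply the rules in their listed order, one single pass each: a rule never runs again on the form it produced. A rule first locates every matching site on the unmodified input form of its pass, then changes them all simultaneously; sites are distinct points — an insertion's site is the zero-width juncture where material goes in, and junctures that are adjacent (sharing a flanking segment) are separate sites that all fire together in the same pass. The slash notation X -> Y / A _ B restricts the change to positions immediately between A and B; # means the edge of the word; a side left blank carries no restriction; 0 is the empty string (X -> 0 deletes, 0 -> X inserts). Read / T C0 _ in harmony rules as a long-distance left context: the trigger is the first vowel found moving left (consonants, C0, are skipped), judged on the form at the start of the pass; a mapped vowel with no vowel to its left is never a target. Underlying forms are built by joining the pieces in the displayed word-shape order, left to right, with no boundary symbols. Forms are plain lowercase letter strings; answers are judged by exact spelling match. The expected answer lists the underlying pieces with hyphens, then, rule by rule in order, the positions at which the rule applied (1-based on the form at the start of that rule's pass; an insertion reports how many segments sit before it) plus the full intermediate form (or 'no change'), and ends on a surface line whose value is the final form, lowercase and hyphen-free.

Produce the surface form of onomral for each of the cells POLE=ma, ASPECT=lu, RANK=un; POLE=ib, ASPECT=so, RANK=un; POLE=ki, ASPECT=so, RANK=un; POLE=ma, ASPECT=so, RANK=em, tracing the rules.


cell POLE=ma, ASPECT=lu, RANK=un:
underlying: onomral-f-eg-et
1. e -> o, i -> u / B C0 _: fires at position(s) 9: onomralfoget
2. f -> v, k -> g, p -> b, s -> z, t -> d / _ Z: no change
3. e -> o, i -> u / B C0 _: fires at position(s) 11: onomralfogot
surface: onomralfogot

cell POLE=ib, ASPECT=so, RANK=un:
underlying: onomral-ub-b-et
1. e -> o, i -> u / B C0 _: fires at position(s) 11: onomralubbot
2. f -> v, k -> g, p -> b, s -> z, t -> d / _ Z: no change
3. e -> o, i -> u / B C0 _: no change
surface: onomralubbot

cell POLE=ki, ASPECT=so, RANK=un:
underlying: onomral-p-b-et
1. e -> o, i -> u / B C0 _: fires at position(s) 10: onomralpbot
2. f -> v, k -> g, p -> b, s -> z, t -> d / _ Z: fires at position(s) 8: onomralbbot
3. e -> o, i -> u / B C0 _: no change
surface: onomralbbot

cell POLE=ma, ASPECT=so, RANK=em:
underlying: onomral-f-b-avu
1. e -> o, i -> u / B C0 _: no change
2. f -> v, k -> g, p -> b, s -> z, t -> d / _ Z: fires at position(s) 8: onomralvbavu
3. e -> o, i -> u / B C0 _: no change
surface: onomralvbavu


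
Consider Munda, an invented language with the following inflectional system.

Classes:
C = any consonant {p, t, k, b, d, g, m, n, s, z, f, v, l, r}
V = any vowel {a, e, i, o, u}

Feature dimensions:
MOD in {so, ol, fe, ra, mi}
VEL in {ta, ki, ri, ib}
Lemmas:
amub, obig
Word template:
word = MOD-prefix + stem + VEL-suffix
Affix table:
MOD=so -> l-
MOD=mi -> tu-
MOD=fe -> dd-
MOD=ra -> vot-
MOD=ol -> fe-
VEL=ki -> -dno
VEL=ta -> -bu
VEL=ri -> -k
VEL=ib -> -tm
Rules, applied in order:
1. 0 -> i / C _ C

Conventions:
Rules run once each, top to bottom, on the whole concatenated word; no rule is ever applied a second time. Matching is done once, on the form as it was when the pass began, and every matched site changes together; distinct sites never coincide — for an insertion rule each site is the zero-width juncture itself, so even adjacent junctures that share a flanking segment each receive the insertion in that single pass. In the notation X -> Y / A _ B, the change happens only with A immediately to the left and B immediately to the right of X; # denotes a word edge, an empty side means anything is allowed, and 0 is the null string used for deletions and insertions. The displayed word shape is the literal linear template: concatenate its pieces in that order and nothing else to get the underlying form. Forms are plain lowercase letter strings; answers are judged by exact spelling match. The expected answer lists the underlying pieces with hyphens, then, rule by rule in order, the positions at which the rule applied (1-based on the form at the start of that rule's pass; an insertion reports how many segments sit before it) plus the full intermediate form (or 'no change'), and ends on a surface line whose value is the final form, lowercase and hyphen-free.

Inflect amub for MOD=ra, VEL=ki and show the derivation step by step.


underlying: vot-amub-dno
1. 0 -> i / C _ C: inserts after position(s) 7, 8: votamubidino
surface: votamubidino
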